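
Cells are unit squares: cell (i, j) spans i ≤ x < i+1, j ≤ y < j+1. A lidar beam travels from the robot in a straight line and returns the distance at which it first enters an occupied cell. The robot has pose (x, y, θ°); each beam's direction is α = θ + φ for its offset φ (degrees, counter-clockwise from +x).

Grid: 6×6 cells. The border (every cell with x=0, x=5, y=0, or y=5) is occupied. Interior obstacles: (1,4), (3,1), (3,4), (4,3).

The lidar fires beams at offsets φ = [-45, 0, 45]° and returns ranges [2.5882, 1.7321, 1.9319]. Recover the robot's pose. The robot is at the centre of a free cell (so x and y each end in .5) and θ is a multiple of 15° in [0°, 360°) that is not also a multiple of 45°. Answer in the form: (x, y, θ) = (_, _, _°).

(x, y, θ) = (2.5, 2.5, 30°)

Candidates: 12 free-cell centres × 16 headings = 192 poses. Raycast each; keep the one whose scan matches to 4 dp.
  (2.5, 4.5, 165°): beam 1 = 0.5774 ≠ 2.5882 ✗
  (2.5, 3.5, 285°): beam 1 = 2.8868 ≠ 2.5882 ✗
  (2.5, 3.5, 150°): beam 1 = 1.5529 ≠ 2.5882 ✗
  (1.5, 2.5, 195°): beam 1 = 0.5774 ≠ 2.5882 ✗
  (3.5, 3.5, 195°): beam 1 = 1.7321 ≠ 2.5882 ✗
  …
  (2.5, 2.5, 30°): r_1=2.5882, r_2=1.7321, r_3=1.9319 — all match ✓
Only this pose fits every beam.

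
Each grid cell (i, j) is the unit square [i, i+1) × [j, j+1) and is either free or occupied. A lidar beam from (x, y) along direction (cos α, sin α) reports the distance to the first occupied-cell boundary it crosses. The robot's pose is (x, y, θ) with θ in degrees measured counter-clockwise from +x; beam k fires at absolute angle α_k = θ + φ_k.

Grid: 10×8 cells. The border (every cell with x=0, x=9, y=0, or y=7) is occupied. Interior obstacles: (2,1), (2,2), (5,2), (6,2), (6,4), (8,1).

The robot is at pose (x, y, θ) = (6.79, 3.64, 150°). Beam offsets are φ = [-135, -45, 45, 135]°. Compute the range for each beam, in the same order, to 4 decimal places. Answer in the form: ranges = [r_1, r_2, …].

beam 1: φ=-135°, α=15°
  cosα=0.9659 sinα=0.2588 | (6,3) | tMaxX 0.2174 tMaxY 1.3909 | tΔX 1.0353 tΔY 3.8637
    t=0.2174 [x] (7,3)
    t=1.2527 [x] (8,3)
    t=1.3909 [y] (8,4)
    t=2.2880 [x] (9,4) — stop
  → r_1 = 2.2880
beam 2: φ=-45°, α=105°
  cosα=-0.2588 sinα=0.9659 | (6,3) | tMaxX 3.0523 tMaxY 0.3727 | tΔX 3.8637 tΔY 1.0353
    t=0.3727 [y] (6,4) — stop
  → r_2 = 0.3727
beam 3: φ=45°, α=195°
  cosα=-0.9659 sinα=-0.2588 | (6,3) | tMaxX 0.8179 tMaxY 2.4728 | tΔX 1.0353 tΔY 3.8637
    t=0.8179 [x] (5,3)
    t=1.8531 [x] (4,3)
    t=2.4728 [y] (4,2)
    t=2.8884 [x] (3,2)
    t=3.9237 [x] (2,2) — stop
  → r_3 = 3.9237
beam 4: φ=135°, α=285°
  cosα=0.2588 sinα=-0.9659 | (6,3) | tMaxX 0.8114 tMaxY 0.6626 | tΔX 3.8637 tΔY 1.0353
    t=0.6626 [y] (6,2) — stop
  → r_4 = 0.6626

ranges = [2.2880, 0.3727, 3.9237, 0.6626]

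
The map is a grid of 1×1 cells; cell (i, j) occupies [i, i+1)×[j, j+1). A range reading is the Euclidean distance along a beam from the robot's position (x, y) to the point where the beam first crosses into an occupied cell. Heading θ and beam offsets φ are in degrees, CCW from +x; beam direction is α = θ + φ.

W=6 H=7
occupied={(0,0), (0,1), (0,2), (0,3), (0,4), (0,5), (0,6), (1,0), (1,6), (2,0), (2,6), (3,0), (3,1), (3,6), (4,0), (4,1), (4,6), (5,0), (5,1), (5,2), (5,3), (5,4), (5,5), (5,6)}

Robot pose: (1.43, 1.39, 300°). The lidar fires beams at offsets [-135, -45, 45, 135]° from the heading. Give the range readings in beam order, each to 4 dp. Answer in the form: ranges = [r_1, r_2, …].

beam 1: φ=-135°, α=165°
  direction (-0.9659, 0.2588); cell (1,1); t to first gridline: x 0.4452, y 2.3569 (then +1.0353 / +3.8637)
    (0,1) via x @ 0.4452  # hit
  → r_1 = 0.4452
beam 2: φ=-45°, α=255°
  direction (-0.2588, -0.9659); cell (1,1); t to first gridline: x 1.6614, y 0.4038 (then +3.8637 / +1.0353)
    (1,0) via y @ 0.4038  # hit
  → r_2 = 0.4038
beam 3: φ=45°, α=345°
  direction (0.9659, -0.2588); cell (1,1); t to first gridline: x 0.5901, y 1.5068 (then +1.0353 / +3.8637)
    (2,1) via x @ 0.5901
    (2,0) via y @ 1.5068  # hit
  → r_3 = 1.5068
beam 4: φ=135°, α=75°
  direction (0.2588, 0.9659); cell (1,1); t to first gridline: x 2.2023, y 0.6315 (then +3.8637 / +1.0353)
    (1,2) via y @ 0.6315
    (1,3) via y @ 1.6668
    (2,3) via x @ 2.2023
    (2,4) via y @ 2.7021
    (2,5) via y @ 3.7373
    (2,6) via y @ 4.7726  # hit
  → r_4 = 4.7726

ranges = [0.4452, 0.4038, 1.5068, 4.7726]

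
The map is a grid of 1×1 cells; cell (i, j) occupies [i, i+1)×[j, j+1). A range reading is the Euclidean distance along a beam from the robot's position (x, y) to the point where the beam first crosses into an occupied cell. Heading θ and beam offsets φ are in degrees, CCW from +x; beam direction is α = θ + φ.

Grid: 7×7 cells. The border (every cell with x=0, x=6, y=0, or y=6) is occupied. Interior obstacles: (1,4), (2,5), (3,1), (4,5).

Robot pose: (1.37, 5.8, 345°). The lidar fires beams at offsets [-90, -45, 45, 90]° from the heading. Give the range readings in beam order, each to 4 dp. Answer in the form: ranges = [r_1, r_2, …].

ranges = [0.8282, 0.9238, 0.4000, 0.2071]

beam 1: φ=-90°, α=255°
  cosα=-0.2588 sinα=-0.9659 | (1,5) | tMaxX 1.4296 tMaxY 0.8282 | tΔX 3.8637 tΔY 1.0353
    t=0.8282 [y] (1,4) — stop
  → r_1 = 0.8282
beam 2: φ=-45°, α=300°
  cosα=0.5000 sinα=-0.8660 | (1,5) | tMaxX 1.2600 tMaxY 0.9238 | tΔX 2.0000 tΔY 1.1547
    t=0.9238 [y] (1,4) — stop
  → r_2 = 0.9238
beam 3: φ=45°, α=30°
  cosα=0.8660 sinα=0.5000 | (1,5) | tMaxX 0.7275 tMaxY 0.4000 | tΔX 1.1547 tΔY 2.0000
    t=0.4000 [y] (1,6) — stop
  → r_3 = 0.4000
beam 4: φ=90°, α=75°
  cosα=0.2588 sinα=0.9659 | (1,5) | tMaxX 2.4341 tMaxY 0.2071 | tΔX 3.8637 tΔY 1.0353
    t=0.2071 [y] (1,6) — stop
  → r_4 = 0.2071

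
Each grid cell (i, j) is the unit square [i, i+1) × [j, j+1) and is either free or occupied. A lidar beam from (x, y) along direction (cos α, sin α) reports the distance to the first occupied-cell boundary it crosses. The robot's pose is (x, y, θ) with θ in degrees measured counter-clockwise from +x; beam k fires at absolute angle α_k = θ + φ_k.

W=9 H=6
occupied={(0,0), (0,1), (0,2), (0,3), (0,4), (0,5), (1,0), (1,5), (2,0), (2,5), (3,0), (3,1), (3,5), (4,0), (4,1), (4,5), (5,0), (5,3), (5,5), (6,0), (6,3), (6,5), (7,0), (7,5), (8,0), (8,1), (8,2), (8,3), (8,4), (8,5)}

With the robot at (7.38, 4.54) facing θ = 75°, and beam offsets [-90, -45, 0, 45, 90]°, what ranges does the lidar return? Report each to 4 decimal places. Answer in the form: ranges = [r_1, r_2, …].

beam 1: φ=-90°, α=345°
  d=(0.9659,-0.2588)  start (7,4)  tX=0.6419 tY=2.0864  stride 1/|dx|=1.0353 1/|dy|=3.8637
    cross x-line → (8,4), t=0.6419 (wall)
  → r_1 = 0.6419
beam 2: φ=-45°, α=30°
  d=(0.8660,0.5000)  start (7,4)  tX=0.7159 tY=0.9200  stride 1/|dx|=1.1547 1/|dy|=2.0000
    cross x-line → (8,4), t=0.7159 (wall)
  → r_2 = 0.7159
beam 3: φ=0°, α=75°
  d=(0.2588,0.9659)  start (7,4)  tX=2.3955 tY=0.4762  stride 1/|dx|=3.8637 1/|dy|=1.0353
    cross y-line → (7,5), t=0.4762 (wall)
  → r_3 = 0.4762
beam 4: φ=45°, α=120°
  d=(-0.5000,0.8660)  start (7,4)  tX=0.7600 tY=0.5312  stride 1/|dx|=2.0000 1/|dy|=1.1547
    cross y-line → (7,5), t=0.5312 (wall)
  → r_4 = 0.5312
beam 5: φ=90°, α=165°
  d=(-0.9659,0.2588)  start (7,4)  tX=0.3934 tY=1.7773  stride 1/|dx|=1.0353 1/|dy|=3.8637
    cross x-line → (6,4), t=0.3934
    cross x-line → (5,4), t=1.4287
    cross y-line → (5,5), t=1.7773 (wall)
  → r_5 = 1.7773

ranges = [0.6419, 0.7159, 0.4762, 0.5312, 1.7773]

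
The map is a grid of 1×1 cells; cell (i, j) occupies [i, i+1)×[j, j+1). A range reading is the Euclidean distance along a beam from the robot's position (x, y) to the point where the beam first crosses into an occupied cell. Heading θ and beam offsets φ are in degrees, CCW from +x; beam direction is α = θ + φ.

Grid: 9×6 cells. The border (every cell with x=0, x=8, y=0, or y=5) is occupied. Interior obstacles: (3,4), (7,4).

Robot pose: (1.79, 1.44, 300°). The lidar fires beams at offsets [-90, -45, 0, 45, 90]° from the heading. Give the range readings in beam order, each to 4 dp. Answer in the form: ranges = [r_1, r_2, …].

ranges = [0.8800, 0.4555, 0.5081, 1.7000, 6.0160]

beam 1: φ=-90°, α=210°
  cosα=-0.8660 sinα=-0.5000 | (1,1) | tMaxX 0.9122 tMaxY 0.8800 | tΔX 1.1547 tΔY 2.0000
    t=0.8800 [y] (1,0) — stop
  → r_1 = 0.8800
beam 2: φ=-45°, α=255°
  cosα=-0.2588 sinα=-0.9659 | (1,1) | tMaxX 3.0523 tMaxY 0.4555 | tΔX 3.8637 tΔY 1.0353
    t=0.4555 [y] (1,0) — stop
  → r_2 = 0.4555
beam 3: φ=0°, α=300°
  cosα=0.5000 sinα=-0.8660 | (1,1) | tMaxX 0.4200 tMaxY 0.5081 | tΔX 2.0000 tΔY 1.1547
    t=0.4200 [x] (2,1)
    t=0.5081 [y] (2,0) — stop
  → r_3 = 0.5081
beam 4: φ=45°, α=345°
  cosα=0.9659 sinα=-0.2588 | (1,1) | tMaxX 0.2174 tMaxY 1.7000 | tΔX 1.0353 tΔY 3.8637
    t=0.2174 [x] (2,1)
    t=1.2527 [x] (3,1)
    t=1.7000 [y] (3,0) — stop
  → r_4 = 1.7000
beam 5: φ=90°, α=30°
  cosα=0.8660 sinα=0.5000 | (1,1) | tMaxX 0.2425 tMaxY 1.1200 | tΔX 1.1547 tΔY 2.0000
    t=0.2425 [x] (2,1)
    t=1.1200 [y] (2,2)
    t=1.3972 [x] (3,2)
    t=2.5519 [x] (4,2)
    t=3.1200 [y] (4,3)
    t=3.7066 [x] (5,3)
    t=4.8613 [x] (6,3)
    t=5.1200 [y] (6,4)
    t=6.0160 [x] (7,4) — stop
  → r_5 = 6.0160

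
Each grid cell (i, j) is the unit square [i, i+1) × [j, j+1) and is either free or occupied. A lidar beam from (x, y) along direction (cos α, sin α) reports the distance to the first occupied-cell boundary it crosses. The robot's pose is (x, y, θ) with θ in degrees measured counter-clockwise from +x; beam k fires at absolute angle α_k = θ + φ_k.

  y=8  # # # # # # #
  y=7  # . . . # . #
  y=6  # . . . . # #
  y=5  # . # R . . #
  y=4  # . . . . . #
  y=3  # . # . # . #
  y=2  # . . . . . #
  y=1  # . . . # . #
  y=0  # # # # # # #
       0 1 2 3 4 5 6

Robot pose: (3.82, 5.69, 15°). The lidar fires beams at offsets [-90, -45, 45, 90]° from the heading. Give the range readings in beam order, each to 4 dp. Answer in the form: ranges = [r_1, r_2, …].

beam 1: φ=-90°, α=285°
  direction (0.2588, -0.9659); cell (3,5); t to first gridline: x 0.6955, y 0.7143 (then +3.8637 / +1.0353)
    (4,5) via x @ 0.6955
    (4,4) via y @ 0.7143
    (4,3) via y @ 1.7496  # hit
  → r_1 = 1.7496
beam 2: φ=-45°, α=330°
  direction (0.8660, -0.5000); cell (3,5); t to first gridline: x 0.2078, y 1.3800 (then +1.1547 / +2.0000)
    (4,5) via x @ 0.2078
    (5,5) via x @ 1.3625
    (5,4) via y @ 1.3800
    (6,4) via x @ 2.5172  # hit
  → r_2 = 2.5172
beam 3: φ=45°, α=60°
  direction (0.5000, 0.8660); cell (3,5); t to first gridline: x 0.3600, y 0.3580 (then +2.0000 / +1.1547)
    (3,6) via y @ 0.3580
    (4,6) via x @ 0.3600
    (4,7) via y @ 1.5127  # hit
  → r_3 = 1.5127
beam 4: φ=90°, α=105°
  direction (-0.2588, 0.9659); cell (3,5); t to first gridline: x 3.1682, y 0.3209 (then +3.8637 / +1.0353)
    (3,6) via y @ 0.3209
    (3,7) via y @ 1.3562
    (3,8) via y @ 2.3915  # hit
  → r_4 = 2.3915

ranges = [1.7496, 2.5172, 1.5127, 2.3915]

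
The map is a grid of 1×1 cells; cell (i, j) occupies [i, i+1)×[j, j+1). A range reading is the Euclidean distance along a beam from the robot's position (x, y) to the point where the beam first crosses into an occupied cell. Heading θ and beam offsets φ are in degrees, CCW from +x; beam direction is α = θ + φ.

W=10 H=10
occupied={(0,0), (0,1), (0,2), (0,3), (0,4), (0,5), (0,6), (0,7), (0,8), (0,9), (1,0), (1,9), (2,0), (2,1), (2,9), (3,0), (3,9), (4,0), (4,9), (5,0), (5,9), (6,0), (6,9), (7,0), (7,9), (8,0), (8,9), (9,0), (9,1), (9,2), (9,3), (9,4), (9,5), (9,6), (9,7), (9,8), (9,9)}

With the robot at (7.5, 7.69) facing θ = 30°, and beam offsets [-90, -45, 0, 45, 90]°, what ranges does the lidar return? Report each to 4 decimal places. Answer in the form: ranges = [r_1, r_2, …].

ranges = [3.0000, 1.5529, 1.7321, 1.3562, 1.5127]

beam 1: φ=-90°, α=300°
  dir = (cos 300°, sin 300°) = (0.5000, -0.8660); from cell (7,7)
  next x-line at t=1.0000, next y-line at t=0.7967; Δt_x=2.0000, Δt_y=1.1547
    y: enter (7,6) at t=0.7967
    x: enter (8,6) at t=1.0000
    y: enter (8,5) at t=1.9514
    x: enter (9,5) at t=3.0000 ← occupied
  → r_1 = 3.0000
beam 2: φ=-45°, α=345°
  dir = (cos 345°, sin 345°) = (0.9659, -0.2588); from cell (7,7)
  next x-line at t=0.5176, next y-line at t=2.6660; Δt_x=1.0353, Δt_y=3.8637
    x: enter (8,7) at t=0.5176
    x: enter (9,7) at t=1.5529 ← occupied
  → r_2 = 1.5529
beam 3: φ=0°, α=30°
  dir = (cos 30°, sin 30°) = (0.8660, 0.5000); from cell (7,7)
  next x-line at t=0.5774, next y-line at t=0.6200; Δt_x=1.1547, Δt_y=2.0000
    x: enter (8,7) at t=0.5774
    y: enter (8,8) at t=0.6200
    x: enter (9,8) at t=1.7321 ← occupied
  → r_3 = 1.7321
beam 4: φ=45°, α=75°
  dir = (cos 75°, sin 75°) = (0.2588, 0.9659); from cell (7,7)
  next x-line at t=1.9319, next y-line at t=0.3209; Δt_x=3.8637, Δt_y=1.0353
    y: enter (7,8) at t=0.3209
    y: enter (7,9) at t=1.3562 ← occupied
  → r_4 = 1.3562
beam 5: φ=90°, α=120°
  dir = (cos 120°, sin 120°) = (-0.5000, 0.8660); from cell (7,7)
  next x-line at t=1.0000, next y-line at t=0.3580; Δt_x=2.0000, Δt_y=1.1547
    y: enter (7,8) at t=0.3580
    x: enter (6,8) at t=1.0000
    y: enter (6,9) at t=1.5127 ← occupied
  → r_5 = 1.5127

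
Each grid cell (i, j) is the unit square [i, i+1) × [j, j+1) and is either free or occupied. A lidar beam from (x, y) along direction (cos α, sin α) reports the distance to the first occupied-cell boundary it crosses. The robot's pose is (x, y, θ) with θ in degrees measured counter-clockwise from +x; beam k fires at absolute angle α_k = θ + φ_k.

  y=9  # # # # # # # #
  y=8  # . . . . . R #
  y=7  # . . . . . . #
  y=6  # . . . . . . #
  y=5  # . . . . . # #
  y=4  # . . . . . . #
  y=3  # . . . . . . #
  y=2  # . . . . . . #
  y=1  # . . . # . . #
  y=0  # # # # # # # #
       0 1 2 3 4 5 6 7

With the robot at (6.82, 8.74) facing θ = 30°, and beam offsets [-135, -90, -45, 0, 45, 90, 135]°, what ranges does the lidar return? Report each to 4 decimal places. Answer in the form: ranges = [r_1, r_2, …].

beam 1: φ=-135°, α=255°
  d=(-0.2588,-0.9659)  start (6,8)  tX=3.1682 tY=0.7661  stride 1/|dx|=3.8637 1/|dy|=1.0353
    cross y-line → (6,7), t=0.7661
    cross y-line → (6,6), t=1.8014
    cross y-line → (6,5), t=2.8367 (wall)
  → r_1 = 2.8367
beam 2: φ=-90°, α=300°
  d=(0.5000,-0.8660)  start (6,8)  tX=0.3600 tY=0.8545  stride 1/|dx|=2.0000 1/|dy|=1.1547
    cross x-line → (7,8), t=0.3600 (wall)
  → r_2 = 0.3600
beam 3: φ=-45°, α=345°
  d=(0.9659,-0.2588)  start (6,8)  tX=0.1863 tY=2.8591  stride 1/|dx|=1.0353 1/|dy|=3.8637
    cross x-line → (7,8), t=0.1863 (wall)
  → r_3 = 0.1863
beam 4: φ=0°, α=30°
  d=(0.8660,0.5000)  start (6,8)  tX=0.2078 tY=0.5200  stride 1/|dx|=1.1547 1/|dy|=2.0000
    cross x-line → (7,8), t=0.2078 (wall)
  → r_4 = 0.2078
beam 5: φ=45°, α=75°
  d=(0.2588,0.9659)  start (6,8)  tX=0.6955 tY=0.2692  stride 1/|dx|=3.8637 1/|dy|=1.0353
    cross y-line → (6,9), t=0.2692 (wall)
  → r_5 = 0.2692
beam 6: φ=90°, α=120°
  d=(-0.5000,0.8660)  start (6,8)  tX=1.6400 tY=0.3002  stride 1/|dx|=2.0000 1/|dy|=1.1547
    cross y-line → (6,9), t=0.3002 (wall)
  → r_6 = 0.3002
beam 7: φ=135°, α=165°
  d=(-0.9659,0.2588)  start (6,8)  tX=0.8489 tY=1.0046  stride 1/|dx|=1.0353 1/|dy|=3.8637
    cross x-line → (5,8), t=0.8489
    cross y-line → (5,9), t=1.0046 (wall)
  → r_7 = 1.0046

ranges = [2.8367, 0.3600, 0.1863, 0.2078, 0.2692, 0.3002, 1.0046]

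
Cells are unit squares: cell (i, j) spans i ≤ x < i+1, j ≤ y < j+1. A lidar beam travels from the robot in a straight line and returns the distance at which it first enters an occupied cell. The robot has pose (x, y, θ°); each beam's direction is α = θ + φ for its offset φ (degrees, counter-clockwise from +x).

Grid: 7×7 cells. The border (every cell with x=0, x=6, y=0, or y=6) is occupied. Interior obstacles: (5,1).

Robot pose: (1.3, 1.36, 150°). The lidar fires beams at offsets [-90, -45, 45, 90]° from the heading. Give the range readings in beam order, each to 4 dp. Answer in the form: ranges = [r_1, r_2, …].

ranges = [5.3578, 1.1591, 0.3106, 0.4157]

beam 1: φ=-90°, α=60°
  dir = (cos 60°, sin 60°) = (0.5000, 0.8660); from cell (1,1)
  next x-line at t=1.4000, next y-line at t=0.7390; Δt_x=2.0000, Δt_y=1.1547
    y: enter (1,2) at t=0.7390
    x: enter (2,2) at t=1.4000
    y: enter (2,3) at t=1.8937
    y: enter (2,4) at t=3.0484
    x: enter (3,4) at t=3.4000
    y: enter (3,5) at t=4.2031
    y: enter (3,6) at t=5.3578 ← occupied
  → r_1 = 5.3578
beam 2: φ=-45°, α=105°
  dir = (cos 105°, sin 105°) = (-0.2588, 0.9659); from cell (1,1)
  next x-line at t=1.1591, next y-line at t=0.6626; Δt_x=3.8637, Δt_y=1.0353
    y: enter (1,2) at t=0.6626
    x: enter (0,2) at t=1.1591 ← occupied
  → r_2 = 1.1591
beam 3: φ=45°, α=195°
  dir = (cos 195°, sin 195°) = (-0.9659, -0.2588); from cell (1,1)
  next x-line at t=0.3106, next y-line at t=1.3909; Δt_x=1.0353, Δt_y=3.8637
    x: enter (0,1) at t=0.3106 ← occupied
  → r_3 = 0.3106
beam 4: φ=90°, α=240°
  dir = (cos 240°, sin 240°) = (-0.5000, -0.8660); from cell (1,1)
  next x-line at t=0.6000, next y-line at t=0.4157; Δt_x=2.0000, Δt_y=1.1547
    y: enter (1,0) at t=0.4157 ← occupied
  → r_4 = 0.4157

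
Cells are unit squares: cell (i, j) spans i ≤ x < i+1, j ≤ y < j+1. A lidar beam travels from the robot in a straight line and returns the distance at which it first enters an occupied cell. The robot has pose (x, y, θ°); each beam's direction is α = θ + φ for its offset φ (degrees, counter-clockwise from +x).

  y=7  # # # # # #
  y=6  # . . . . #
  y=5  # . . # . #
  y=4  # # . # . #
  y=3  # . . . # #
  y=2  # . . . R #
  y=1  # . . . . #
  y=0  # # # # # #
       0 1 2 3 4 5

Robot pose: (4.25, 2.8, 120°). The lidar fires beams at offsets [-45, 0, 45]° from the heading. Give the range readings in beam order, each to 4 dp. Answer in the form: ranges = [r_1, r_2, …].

beam 1: φ=-45°, α=75°
  dir = (cos 75°, sin 75°) = (0.2588, 0.9659); from cell (4,2)
  next x-line at t=2.8978, next y-line at t=0.2071; Δt_x=3.8637, Δt_y=1.0353
    y: enter (4,3) at t=0.2071 ← occupied
  → r_1 = 0.2071
beam 2: φ=0°, α=120°
  dir = (cos 120°, sin 120°) = (-0.5000, 0.8660); from cell (4,2)
  next x-line at t=0.5000, next y-line at t=0.2309; Δt_x=2.0000, Δt_y=1.1547
    y: enter (4,3) at t=0.2309 ← occupied
  → r_2 = 0.2309
beam 3: φ=45°, α=165°
  dir = (cos 165°, sin 165°) = (-0.9659, 0.2588); from cell (4,2)
  next x-line at t=0.2588, next y-line at t=0.7727; Δt_x=1.0353, Δt_y=3.8637
    x: enter (3,2) at t=0.2588
    y: enter (3,3) at t=0.7727
    x: enter (2,3) at t=1.2941
    x: enter (1,3) at t=2.3294
    x: enter (0,3) at t=3.3646 ← occupied
  → r_3 = 3.3646

ranges = [0.2071, 0.2309, 3.3646]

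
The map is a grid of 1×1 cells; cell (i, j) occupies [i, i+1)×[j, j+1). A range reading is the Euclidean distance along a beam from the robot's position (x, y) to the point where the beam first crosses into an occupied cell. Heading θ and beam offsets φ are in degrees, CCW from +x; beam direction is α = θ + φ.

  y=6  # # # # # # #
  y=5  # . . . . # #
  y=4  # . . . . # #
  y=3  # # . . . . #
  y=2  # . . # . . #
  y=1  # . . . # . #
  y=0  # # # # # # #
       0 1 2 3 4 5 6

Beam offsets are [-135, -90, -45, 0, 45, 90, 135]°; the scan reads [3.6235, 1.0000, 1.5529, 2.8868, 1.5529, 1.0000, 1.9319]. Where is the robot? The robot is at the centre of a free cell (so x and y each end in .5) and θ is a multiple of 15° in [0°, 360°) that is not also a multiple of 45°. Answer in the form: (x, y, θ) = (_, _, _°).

Enumerate (i+0.5, j+0.5, θ) over the 20 free cells and 16 admissible headings. For each, cast all 7 beams and compare to the given ranges.
  (2.5, 1.5, 15°): beam 1 = 0.5774 ≠ 3.6235 ✗
  (4.5, 3.5, 255°): beam 1 = 2.8868 ≠ 3.6235 ✗
  (5.5, 3.5, 30°): beam 1 = 1.9319 ≠ 3.6235 ✗
  …
  (4.5, 3.5, 300°): r_1=3.6235, r_2=1.0000, r_3=1.5529, r_4=2.8868, r_5=1.5529, r_6=1.0000, r_7=1.9319 — all match ✓
Only this pose fits every beam.

(x, y, θ) = (4.5, 3.5, 300°)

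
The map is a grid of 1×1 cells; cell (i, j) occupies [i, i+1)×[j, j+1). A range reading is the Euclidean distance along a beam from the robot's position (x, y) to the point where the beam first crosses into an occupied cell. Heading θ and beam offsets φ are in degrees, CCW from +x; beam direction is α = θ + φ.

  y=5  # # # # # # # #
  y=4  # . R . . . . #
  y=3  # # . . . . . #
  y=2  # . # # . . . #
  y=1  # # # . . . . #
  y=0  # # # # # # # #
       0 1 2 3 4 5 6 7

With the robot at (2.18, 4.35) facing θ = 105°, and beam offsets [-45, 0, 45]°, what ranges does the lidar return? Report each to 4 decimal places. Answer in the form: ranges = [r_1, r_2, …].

ranges = [0.7506, 0.6729, 1.3000]

beam 1: φ=-45°, α=60°
  cosα=0.5000 sinα=0.8660 | (2,4) | tMaxX 1.6400 tMaxY 0.7506 | tΔX 2.0000 tΔY 1.1547
    t=0.7506 [y] (2,5) — stop
  → r_1 = 0.7506
beam 2: φ=0°, α=105°
  cosα=-0.2588 sinα=0.9659 | (2,4) | tMaxX 0.6955 tMaxY 0.6729 | tΔX 3.8637 tΔY 1.0353
    t=0.6729 [y] (2,5) — stop
  → r_2 = 0.6729
beam 3: φ=45°, α=150°
  cosα=-0.8660 sinα=0.5000 | (2,4) | tMaxX 0.2078 tMaxY 1.3000 | tΔX 1.1547 tΔY 2.0000
    t=0.2078 [x] (1,4)
    t=1.3000 [y] (1,5) — stop
  → r_3 = 1.3000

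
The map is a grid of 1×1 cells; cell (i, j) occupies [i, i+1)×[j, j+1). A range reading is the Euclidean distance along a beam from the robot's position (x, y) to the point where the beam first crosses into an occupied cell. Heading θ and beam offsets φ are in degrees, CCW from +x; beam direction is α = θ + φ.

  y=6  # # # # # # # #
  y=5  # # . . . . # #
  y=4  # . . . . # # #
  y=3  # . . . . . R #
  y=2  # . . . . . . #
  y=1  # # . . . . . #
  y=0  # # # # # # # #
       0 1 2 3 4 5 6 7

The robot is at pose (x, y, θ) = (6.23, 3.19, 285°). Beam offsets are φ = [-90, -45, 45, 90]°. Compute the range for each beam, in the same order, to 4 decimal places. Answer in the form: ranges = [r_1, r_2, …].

ranges = [4.5978, 2.5288, 0.8891, 0.7972]

beam 1: φ=-90°, α=195°
  d=(-0.9659,-0.2588)  start (6,3)  tX=0.2381 tY=0.7341  stride 1/|dx|=1.0353 1/|dy|=3.8637
    cross x-line → (5,3), t=0.2381
    cross y-line → (5,2), t=0.7341
    cross x-line → (4,2), t=1.2734
    cross x-line → (3,2), t=2.3087
    cross x-line → (2,2), t=3.3439
    cross x-line → (1,2), t=4.3792
    cross y-line → (1,1), t=4.5978 (wall)
  → r_1 = 4.5978
beam 2: φ=-45°, α=240°
  d=(-0.5000,-0.8660)  start (6,3)  tX=0.4600 tY=0.2194  stride 1/|dx|=2.0000 1/|dy|=1.1547
    cross y-line → (6,2), t=0.2194
    cross x-line → (5,2), t=0.4600
    cross y-line → (5,1), t=1.3741
    cross x-line → (4,1), t=2.4600
    cross y-line → (4,0), t=2.5288 (wall)
  → r_2 = 2.5288
beam 3: φ=45°, α=330°
  d=(0.8660,-0.5000)  start (6,3)  tX=0.8891 tY=0.3800  stride 1/|dx|=1.1547 1/|dy|=2.0000
    cross y-line → (6,2), t=0.3800
    cross x-line → (7,2), t=0.8891 (wall)
  → r_3 = 0.8891
beam 4: φ=90°, α=15°
  d=(0.9659,0.2588)  start (6,3)  tX=0.7972 tY=3.1296  stride 1/|dx|=1.0353 1/|dy|=3.8637
    cross x-line → (7,3), t=0.7972 (wall)
  → r_4 = 0.7972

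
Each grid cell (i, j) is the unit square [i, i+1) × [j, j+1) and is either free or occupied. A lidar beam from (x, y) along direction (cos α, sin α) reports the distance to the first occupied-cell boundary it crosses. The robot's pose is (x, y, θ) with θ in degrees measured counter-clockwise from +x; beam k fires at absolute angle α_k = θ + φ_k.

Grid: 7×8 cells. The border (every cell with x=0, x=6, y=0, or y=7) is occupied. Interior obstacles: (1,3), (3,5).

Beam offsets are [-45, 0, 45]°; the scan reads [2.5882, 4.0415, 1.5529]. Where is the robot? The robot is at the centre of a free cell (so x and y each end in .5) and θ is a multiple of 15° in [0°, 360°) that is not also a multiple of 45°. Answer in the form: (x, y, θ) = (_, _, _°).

The pose lattice has 28·16 = 448 candidates. Test each by forward raycasting.
  (3.5, 1.5, 285°): beam 1 = 0.5774 ≠ 2.5882 ✗
  (5.5, 2.5, 120°): beam 1 = 1.9319 ≠ 2.5882 ✗
  (4.5, 4.5, 60°): beam 1 = 1.5529 ≠ 2.5882 ✗
  (4.5, 1.5, 120°): beam 1 = 5.6940 ≠ 2.5882 ✗
  …
  (3.5, 3.5, 60°): r_1=2.5882, r_2=4.0415, r_3=1.5529 — all match ✓
Only this pose fits every beam.

(x, y, θ) = (3.5, 3.5, 60°)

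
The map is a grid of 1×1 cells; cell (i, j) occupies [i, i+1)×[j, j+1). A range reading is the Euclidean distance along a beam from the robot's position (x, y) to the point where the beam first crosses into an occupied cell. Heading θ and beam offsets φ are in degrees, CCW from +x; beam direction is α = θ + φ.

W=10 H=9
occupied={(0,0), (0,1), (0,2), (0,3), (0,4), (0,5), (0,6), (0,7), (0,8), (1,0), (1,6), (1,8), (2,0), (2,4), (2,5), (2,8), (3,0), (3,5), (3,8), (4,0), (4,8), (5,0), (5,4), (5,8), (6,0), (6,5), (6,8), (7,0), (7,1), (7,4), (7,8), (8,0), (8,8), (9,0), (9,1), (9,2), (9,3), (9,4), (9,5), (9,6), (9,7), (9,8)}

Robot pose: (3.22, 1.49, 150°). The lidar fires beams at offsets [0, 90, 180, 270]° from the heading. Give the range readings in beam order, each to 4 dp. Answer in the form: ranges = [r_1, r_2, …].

beam 1: φ=0°, α=150°
  dir = (cos 150°, sin 150°) = (-0.8660, 0.5000); from cell (3,1)
  next x-line at t=0.2540, next y-line at t=1.0200; Δt_x=1.1547, Δt_y=2.0000
    x: enter (2,1) at t=0.2540
    y: enter (2,2) at t=1.0200
    x: enter (1,2) at t=1.4087
    x: enter (0,2) at t=2.5634 ← occupied
  → r_1 = 2.5634
beam 2: φ=90°, α=240°
  dir = (cos 240°, sin 240°) = (-0.5000, -0.8660); from cell (3,1)
  next x-line at t=0.4400, next y-line at t=0.5658; Δt_x=2.0000, Δt_y=1.1547
    x: enter (2,1) at t=0.4400
    y: enter (2,0) at t=0.5658 ← occupied
  → r_2 = 0.5658
beam 3: φ=180°, α=330°
  dir = (cos 330°, sin 330°) = (0.8660, -0.5000); from cell (3,1)
  next x-line at t=0.9007, next y-line at t=0.9800; Δt_x=1.1547, Δt_y=2.0000
    x: enter (4,1) at t=0.9007
    y: enter (4,0) at t=0.9800 ← occupied
  → r_3 = 0.9800
beam 4: φ=270°, α=60°
  dir = (cos 60°, sin 60°) = (0.5000, 0.8660); from cell (3,1)
  next x-line at t=1.5600, next y-line at t=0.5889; Δt_x=2.0000, Δt_y=1.1547
    y: enter (3,2) at t=0.5889
    x: enter (4,2) at t=1.5600
    y: enter (4,3) at t=1.7436
    y: enter (4,4) at t=2.8983
    x: enter (5,4) at t=3.5600 ← occupied
  → r_4 = 3.5600

ranges = [2.5634, 0.5658, 0.9800, 3.5600]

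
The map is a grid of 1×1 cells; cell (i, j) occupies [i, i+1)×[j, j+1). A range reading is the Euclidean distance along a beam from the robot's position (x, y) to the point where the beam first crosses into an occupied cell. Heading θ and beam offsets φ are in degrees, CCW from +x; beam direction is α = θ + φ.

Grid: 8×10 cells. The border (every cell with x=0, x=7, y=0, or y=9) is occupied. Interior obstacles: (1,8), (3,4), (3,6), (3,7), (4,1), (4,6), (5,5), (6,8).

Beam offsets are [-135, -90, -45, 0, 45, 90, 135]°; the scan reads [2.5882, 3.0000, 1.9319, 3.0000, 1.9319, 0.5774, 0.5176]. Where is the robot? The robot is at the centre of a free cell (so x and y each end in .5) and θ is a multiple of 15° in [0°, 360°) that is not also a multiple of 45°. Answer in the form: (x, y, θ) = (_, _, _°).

(x, y, θ) = (1.5, 3.5, 60°)

Enumerate (i+0.5, j+0.5, θ) over the 40 free cells and 16 admissible headings. For each, cast all 7 beams and compare to the given ranges.
  (5.5, 1.5, 30°): beam 1 = 0.5176 ≠ 2.5882 ✗
  (4.5, 4.5, 105°): beam 1 = 2.8868 ≠ 2.5882 ✗
  (3.5, 2.5, 75°): beam 1 = 1.0000 ≠ 2.5882 ✗
  …
  (1.5, 3.5, 60°): r_1=2.5882, r_2=3.0000, r_3=1.9319, r_4=3.0000, r_5=1.9319, r_6=0.5774, r_7=0.5176 — all match ✓
Only this pose fits every beam.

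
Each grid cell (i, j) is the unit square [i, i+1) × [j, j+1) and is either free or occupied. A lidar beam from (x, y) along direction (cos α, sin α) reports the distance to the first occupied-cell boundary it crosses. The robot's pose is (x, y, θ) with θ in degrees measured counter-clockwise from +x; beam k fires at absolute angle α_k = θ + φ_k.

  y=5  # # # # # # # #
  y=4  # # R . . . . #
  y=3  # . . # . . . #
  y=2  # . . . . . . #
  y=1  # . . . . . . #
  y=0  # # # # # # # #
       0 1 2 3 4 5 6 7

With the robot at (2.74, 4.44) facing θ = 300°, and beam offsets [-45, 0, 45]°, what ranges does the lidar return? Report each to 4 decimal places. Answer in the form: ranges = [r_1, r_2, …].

ranges = [3.5614, 0.5200, 4.4103]

beam 1: φ=-45°, α=255°
  cosα=-0.2588 sinα=-0.9659 | (2,4) | tMaxX 2.8591 tMaxY 0.4555 | tΔX 3.8637 tΔY 1.0353
    t=0.4555 [y] (2,3)
    t=1.4908 [y] (2,2)
    t=2.5261 [y] (2,1)
    t=2.8591 [x] (1,1)
    t=3.5614 [y] (1,0) — stop
  → r_1 = 3.5614
beam 2: φ=0°, α=300°
  cosα=0.5000 sinα=-0.8660 | (2,4) | tMaxX 0.5200 tMaxY 0.5081 | tΔX 2.0000 tΔY 1.1547
    t=0.5081 [y] (2,3)
    t=0.5200 [x] (3,3) — stop
  → r_2 = 0.5200
beam 3: φ=45°, α=345°
  cosα=0.9659 sinα=-0.2588 | (2,4) | tMaxX 0.2692 tMaxY 1.7000 | tΔX 1.0353 tΔY 3.8637
    t=0.2692 [x] (3,4)
    t=1.3044 [x] (4,4)
    t=1.7000 [y] (4,3)
    t=2.3397 [x] (5,3)
    t=3.3750 [x] (6,3)
    t=4.4103 [x] (7,3) — stop
  → r_3 = 4.4103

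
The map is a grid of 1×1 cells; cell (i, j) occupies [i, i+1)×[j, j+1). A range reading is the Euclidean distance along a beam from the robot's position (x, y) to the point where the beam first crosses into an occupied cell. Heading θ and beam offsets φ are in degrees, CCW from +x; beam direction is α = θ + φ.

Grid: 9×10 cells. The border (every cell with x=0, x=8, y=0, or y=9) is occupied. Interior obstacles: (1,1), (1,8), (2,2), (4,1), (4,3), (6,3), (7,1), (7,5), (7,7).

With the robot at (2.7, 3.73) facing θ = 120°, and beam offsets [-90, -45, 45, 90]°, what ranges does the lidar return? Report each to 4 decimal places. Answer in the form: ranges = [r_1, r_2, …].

ranges = [6.1199, 5.4559, 1.7600, 1.9630]

beam 1: φ=-90°, α=30°
  direction (0.8660, 0.5000); cell (2,3); t to first gridline: x 0.3464, y 0.5400 (then +1.1547 / +2.0000)
    (3,3) via x @ 0.3464
    (3,4) via y @ 0.5400
    (4,4) via x @ 1.5011
    (4,5) via y @ 2.5400
    (5,5) via x @ 2.6558
    (6,5) via x @ 3.8105
    (6,6) via y @ 4.5400
    (7,6) via x @ 4.9652
    (8,6) via x @ 6.1199  # hit
  → r_1 = 6.1199
beam 2: φ=-45°, α=75°
  direction (0.2588, 0.9659); cell (2,3); t to first gridline: x 1.1591, y 0.2795 (then +3.8637 / +1.0353)
    (2,4) via y @ 0.2795
    (3,4) via x @ 1.1591
    (3,5) via y @ 1.3148
    (3,6) via y @ 2.3501
    (3,7) via y @ 3.3854
    (3,8) via y @ 4.4206
    (4,8) via x @ 5.0228
    (4,9) via y @ 5.4559  # hit
  → r_2 = 5.4559
beam 3: φ=45°, α=165°
  direction (-0.9659, 0.2588); cell (2,3); t to first gridline: x 0.7247, y 1.0432 (then +1.0353 / +3.8637)
    (1,3) via x @ 0.7247
    (1,4) via y @ 1.0432
    (0,4) via x @ 1.7600  # hit
  → r_3 = 1.7600
beam 4: φ=90°, α=210°
  direction (-0.8660, -0.5000); cell (2,3); t to first gridline: x 0.8083, y 1.4600 (then +1.1547 / +2.0000)
    (1,3) via x @ 0.8083
    (1,2) via y @ 1.4600
    (0,2) via x @ 1.9630  # hit
  → r_4 = 1.9630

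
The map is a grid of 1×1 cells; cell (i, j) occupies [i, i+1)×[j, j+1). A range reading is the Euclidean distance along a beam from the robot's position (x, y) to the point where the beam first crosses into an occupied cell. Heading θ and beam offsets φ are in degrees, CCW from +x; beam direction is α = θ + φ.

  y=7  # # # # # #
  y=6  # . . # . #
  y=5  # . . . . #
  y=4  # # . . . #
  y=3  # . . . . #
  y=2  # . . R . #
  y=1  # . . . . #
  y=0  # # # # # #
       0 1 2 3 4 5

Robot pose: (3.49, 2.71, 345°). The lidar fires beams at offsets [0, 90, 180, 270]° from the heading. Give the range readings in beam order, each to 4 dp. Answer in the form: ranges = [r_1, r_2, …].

beam 1: φ=0°, α=345°
  d=(0.9659,-0.2588)  start (3,2)  tX=0.5280 tY=2.7432  stride 1/|dx|=1.0353 1/|dy|=3.8637
    cross x-line → (4,2), t=0.5280
    cross x-line → (5,2), t=1.5633 (wall)
  → r_1 = 1.5633
beam 2: φ=90°, α=75°
  d=(0.2588,0.9659)  start (3,2)  tX=1.9705 tY=0.3002  stride 1/|dx|=3.8637 1/|dy|=1.0353
    cross y-line → (3,3), t=0.3002
    cross y-line → (3,4), t=1.3355
    cross x-line → (4,4), t=1.9705
    cross y-line → (4,5), t=2.3708
    cross y-line → (4,6), t=3.4061
    cross y-line → (4,7), t=4.4413 (wall)
  → r_2 = 4.4413
beam 3: φ=180°, α=165°
  d=(-0.9659,0.2588)  start (3,2)  tX=0.5073 tY=1.1205  stride 1/|dx|=1.0353 1/|dy|=3.8637
    cross x-line → (2,2), t=0.5073
    cross y-line → (2,3), t=1.1205
    cross x-line → (1,3), t=1.5426
    cross x-line → (0,3), t=2.5778 (wall)
  → r_3 = 2.5778
beam 4: φ=270°, α=255°
  d=(-0.2588,-0.9659)  start (3,2)  tX=1.8932 tY=0.7350  stride 1/|dx|=3.8637 1/|dy|=1.0353
    cross y-line → (3,1), t=0.7350
    cross y-line → (3,0), t=1.7703 (wall)
  → r_4 = 1.7703

ranges = [1.5633, 4.4413, 2.5778, 1.7703]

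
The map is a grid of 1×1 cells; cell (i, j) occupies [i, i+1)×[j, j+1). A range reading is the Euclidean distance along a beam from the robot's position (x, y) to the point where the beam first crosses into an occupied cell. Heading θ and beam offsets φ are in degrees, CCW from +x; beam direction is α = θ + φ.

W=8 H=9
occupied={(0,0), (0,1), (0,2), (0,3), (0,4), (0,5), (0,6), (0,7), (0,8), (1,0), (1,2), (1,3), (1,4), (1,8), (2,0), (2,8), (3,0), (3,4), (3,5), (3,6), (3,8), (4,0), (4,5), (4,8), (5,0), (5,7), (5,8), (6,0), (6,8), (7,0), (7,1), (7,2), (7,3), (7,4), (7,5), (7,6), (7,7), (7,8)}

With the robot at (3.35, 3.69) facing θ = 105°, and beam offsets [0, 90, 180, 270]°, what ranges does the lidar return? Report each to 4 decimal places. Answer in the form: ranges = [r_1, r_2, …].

ranges = [0.3209, 1.3976, 2.7849, 3.7788]

beam 1: φ=0°, α=105°
  dir = (cos 105°, sin 105°) = (-0.2588, 0.9659); from cell (3,3)
  next x-line at t=1.3523, next y-line at t=0.3209; Δt_x=3.8637, Δt_y=1.0353
    y: enter (3,4) at t=0.3209 ← occupied
  → r_1 = 0.3209
beam 2: φ=90°, α=195°
  dir = (cos 195°, sin 195°) = (-0.9659, -0.2588); from cell (3,3)
  next x-line at t=0.3623, next y-line at t=2.6660; Δt_x=1.0353, Δt_y=3.8637
    x: enter (2,3) at t=0.3623
    x: enter (1,3) at t=1.3976 ← occupied
  → r_2 = 1.3976
beam 3: φ=180°, α=285°
  dir = (cos 285°, sin 285°) = (0.2588, -0.9659); from cell (3,3)
  next x-line at t=2.5114, next y-line at t=0.7143; Δt_x=3.8637, Δt_y=1.0353
    y: enter (3,2) at t=0.7143
    y: enter (3,1) at t=1.7496
    x: enter (4,1) at t=2.5114
    y: enter (4,0) at t=2.7849 ← occupied
  → r_3 = 2.7849
beam 4: φ=270°, α=15°
  dir = (cos 15°, sin 15°) = (0.9659, 0.2588); from cell (3,3)
  next x-line at t=0.6729, next y-line at t=1.1977; Δt_x=1.0353, Δt_y=3.8637
    x: enter (4,3) at t=0.6729
    y: enter (4,4) at t=1.1977
    x: enter (5,4) at t=1.7082
    x: enter (6,4) at t=2.7435
    x: enter (7,4) at t=3.7788 ← occupied
  → r_4 = 3.7788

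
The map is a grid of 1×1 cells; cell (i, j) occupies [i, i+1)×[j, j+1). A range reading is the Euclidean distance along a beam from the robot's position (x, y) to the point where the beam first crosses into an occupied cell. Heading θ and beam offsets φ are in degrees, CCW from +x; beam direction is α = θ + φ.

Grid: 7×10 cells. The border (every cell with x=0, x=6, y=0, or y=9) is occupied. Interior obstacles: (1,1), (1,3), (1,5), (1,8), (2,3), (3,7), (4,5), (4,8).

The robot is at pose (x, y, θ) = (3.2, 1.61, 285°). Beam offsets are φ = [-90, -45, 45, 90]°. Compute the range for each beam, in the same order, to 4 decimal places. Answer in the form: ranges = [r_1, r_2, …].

ranges = [1.2423, 0.7044, 1.2200, 2.8988]

beam 1: φ=-90°, α=195°
  d=(-0.9659,-0.2588)  start (3,1)  tX=0.2071 tY=2.3569  stride 1/|dx|=1.0353 1/|dy|=3.8637
    cross x-line → (2,1), t=0.2071
    cross x-line → (1,1), t=1.2423 (wall)
  → r_1 = 1.2423
beam 2: φ=-45°, α=240°
  d=(-0.5000,-0.8660)  start (3,1)  tX=0.4000 tY=0.7044  stride 1/|dx|=2.0000 1/|dy|=1.1547
    cross x-line → (2,1), t=0.4000
    cross y-line → (2,0), t=0.7044 (wall)
  → r_2 = 0.7044
beam 3: φ=45°, α=330°
  d=(0.8660,-0.5000)  start (3,1)  tX=0.9238 tY=1.2200  stride 1/|dx|=1.1547 1/|dy|=2.0000
    cross x-line → (4,1), t=0.9238
    cross y-line → (4,0), t=1.2200 (wall)
  → r_3 = 1.2200
beam 4: φ=90°, α=15°
  d=(0.9659,0.2588)  start (3,1)  tX=0.8282 tY=1.5068  stride 1/|dx|=1.0353 1/|dy|=3.8637
    cross x-line → (4,1), t=0.8282
    cross y-line → (4,2), t=1.5068
    cross x-line → (5,2), t=1.8635
    cross x-line → (6,2), t=2.8988 (wall)
  → r_4 = 2.8988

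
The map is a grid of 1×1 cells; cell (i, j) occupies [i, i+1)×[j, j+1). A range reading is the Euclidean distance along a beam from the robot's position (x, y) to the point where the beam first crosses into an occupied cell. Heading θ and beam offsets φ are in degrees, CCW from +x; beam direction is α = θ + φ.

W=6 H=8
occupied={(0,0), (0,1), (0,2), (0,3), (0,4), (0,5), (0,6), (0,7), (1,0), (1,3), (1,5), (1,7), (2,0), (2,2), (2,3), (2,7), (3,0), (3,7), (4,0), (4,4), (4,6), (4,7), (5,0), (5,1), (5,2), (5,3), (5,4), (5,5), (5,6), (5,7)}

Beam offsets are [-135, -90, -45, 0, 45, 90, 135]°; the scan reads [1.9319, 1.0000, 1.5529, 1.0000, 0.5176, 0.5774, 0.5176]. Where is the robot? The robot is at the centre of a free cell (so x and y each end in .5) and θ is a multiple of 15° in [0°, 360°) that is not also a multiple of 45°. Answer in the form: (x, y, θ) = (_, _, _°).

(x, y, θ) = (1.5, 1.5, 120°)

Candidates: 18 free-cell centres × 16 headings = 288 poses. Raycast each; keep the one whose scan matches to 4 dp.
  (1.5, 6.5, 255°): beam 1 = 0.5774 ≠ 1.9319 ✗
  (3.5, 3.5, 210°): beam 1 = 2.5882 ≠ 1.9319 ✗
  (1.5, 1.5, 60°): beam 1 = 0.5176 ≠ 1.9319 ✗
  (3.5, 5.5, 330°): beam 1 = 1.5529 ≠ 1.9319 ✗
  …
  (1.5, 1.5, 120°): r_1=1.9319, r_2=1.0000, r_3=1.5529, r_4=1.0000, r_5=0.5176, r_6=0.5774, r_7=0.5176 — all match ✓
Only this pose fits every beam.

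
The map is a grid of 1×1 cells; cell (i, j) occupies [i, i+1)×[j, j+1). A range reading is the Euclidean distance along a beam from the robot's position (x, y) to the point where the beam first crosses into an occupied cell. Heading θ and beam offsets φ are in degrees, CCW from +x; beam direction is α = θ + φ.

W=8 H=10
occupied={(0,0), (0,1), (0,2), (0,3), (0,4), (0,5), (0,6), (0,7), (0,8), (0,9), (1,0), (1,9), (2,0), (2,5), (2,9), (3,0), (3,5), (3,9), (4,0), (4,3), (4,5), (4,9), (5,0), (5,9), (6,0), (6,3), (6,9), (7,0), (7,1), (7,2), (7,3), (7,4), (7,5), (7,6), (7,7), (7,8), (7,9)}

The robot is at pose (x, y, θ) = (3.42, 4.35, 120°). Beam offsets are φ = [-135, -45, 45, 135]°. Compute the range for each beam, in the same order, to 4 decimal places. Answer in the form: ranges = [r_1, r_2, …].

beam 1: φ=-135°, α=345°
  d=(0.9659,-0.2588)  start (3,4)  tX=0.6005 tY=1.3523  stride 1/|dx|=1.0353 1/|dy|=3.8637
    cross x-line → (4,4), t=0.6005
    cross y-line → (4,3), t=1.3523 (wall)
  → r_1 = 1.3523
beam 2: φ=-45°, α=75°
  d=(0.2588,0.9659)  start (3,4)  tX=2.2409 tY=0.6729  stride 1/|dx|=3.8637 1/|dy|=1.0353
    cross y-line → (3,5), t=0.6729 (wall)
  → r_2 = 0.6729
beam 3: φ=45°, α=165°
  d=(-0.9659,0.2588)  start (3,4)  tX=0.4348 tY=2.5114  stride 1/|dx|=1.0353 1/|dy|=3.8637
    cross x-line → (2,4), t=0.4348
    cross x-line → (1,4), t=1.4701
    cross x-line → (0,4), t=2.5054 (wall)
  → r_3 = 2.5054
beam 4: φ=135°, α=255°
  d=(-0.2588,-0.9659)  start (3,4)  tX=1.6228 tY=0.3623  stride 1/|dx|=3.8637 1/|dy|=1.0353
    cross y-line → (3,3), t=0.3623
    cross y-line → (3,2), t=1.3976
    cross x-line → (2,2), t=1.6228
    cross y-line → (2,1), t=2.4329
    cross y-line → (2,0), t=3.4682 (wall)
  → r_4 = 3.4682

ranges = [1.3523, 0.6729, 2.5054, 3.4682]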